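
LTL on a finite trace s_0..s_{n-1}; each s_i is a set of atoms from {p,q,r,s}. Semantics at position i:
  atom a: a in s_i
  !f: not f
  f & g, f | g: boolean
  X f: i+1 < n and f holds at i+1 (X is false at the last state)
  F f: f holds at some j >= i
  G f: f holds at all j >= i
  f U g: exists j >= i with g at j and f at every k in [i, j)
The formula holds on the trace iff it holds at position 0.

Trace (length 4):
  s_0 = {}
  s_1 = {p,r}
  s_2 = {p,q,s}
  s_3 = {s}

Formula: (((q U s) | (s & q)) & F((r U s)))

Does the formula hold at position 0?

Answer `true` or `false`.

s_0={}: (((q U s) | (s & q)) & F((r U s)))=False ((q U s) | (s & q))=False (q U s)=False q=False s=False (s & q)=False F((r U s))=True (r U s)=False r=False
s_1={p,r}: (((q U s) | (s & q)) & F((r U s)))=False ((q U s) | (s & q))=False (q U s)=False q=False s=False (s & q)=False F((r U s))=True (r U s)=True r=True
s_2={p,q,s}: (((q U s) | (s & q)) & F((r U s)))=True ((q U s) | (s & q))=True (q U s)=True q=True s=True (s & q)=True F((r U s))=True (r U s)=True r=False
s_3={s}: (((q U s) | (s & q)) & F((r U s)))=True ((q U s) | (s & q))=True (q U s)=True q=False s=True (s & q)=False F((r U s))=True (r U s)=True r=False

Answer: false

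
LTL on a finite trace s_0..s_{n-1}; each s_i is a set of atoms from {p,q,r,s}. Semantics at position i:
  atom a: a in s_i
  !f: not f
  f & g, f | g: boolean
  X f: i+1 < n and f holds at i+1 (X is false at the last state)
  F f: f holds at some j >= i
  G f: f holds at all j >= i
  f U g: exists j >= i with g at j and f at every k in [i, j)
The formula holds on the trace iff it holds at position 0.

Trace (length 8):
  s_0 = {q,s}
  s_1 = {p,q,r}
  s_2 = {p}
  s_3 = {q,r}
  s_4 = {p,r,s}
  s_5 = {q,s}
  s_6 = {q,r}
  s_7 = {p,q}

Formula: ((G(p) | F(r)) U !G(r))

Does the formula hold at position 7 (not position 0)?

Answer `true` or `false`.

Answer: true

Derivation:
s_0={q,s}: ((G(p) | F(r)) U !G(r))=True (G(p) | F(r))=True G(p)=False p=False F(r)=True r=False !G(r)=True G(r)=False
s_1={p,q,r}: ((G(p) | F(r)) U !G(r))=True (G(p) | F(r))=True G(p)=False p=True F(r)=True r=True !G(r)=True G(r)=False
s_2={p}: ((G(p) | F(r)) U !G(r))=True (G(p) | F(r))=True G(p)=False p=True F(r)=True r=False !G(r)=True G(r)=False
s_3={q,r}: ((G(p) | F(r)) U !G(r))=True (G(p) | F(r))=True G(p)=False p=False F(r)=True r=True !G(r)=True G(r)=False
s_4={p,r,s}: ((G(p) | F(r)) U !G(r))=True (G(p) | F(r))=True G(p)=False p=True F(r)=True r=True !G(r)=True G(r)=False
s_5={q,s}: ((G(p) | F(r)) U !G(r))=True (G(p) | F(r))=True G(p)=False p=False F(r)=True r=False !G(r)=True G(r)=False
s_6={q,r}: ((G(p) | F(r)) U !G(r))=True (G(p) | F(r))=True G(p)=False p=False F(r)=True r=True !G(r)=True G(r)=False
s_7={p,q}: ((G(p) | F(r)) U !G(r))=True (G(p) | F(r))=True G(p)=True p=True F(r)=False r=False !G(r)=True G(r)=False
Evaluating at position 7: result = True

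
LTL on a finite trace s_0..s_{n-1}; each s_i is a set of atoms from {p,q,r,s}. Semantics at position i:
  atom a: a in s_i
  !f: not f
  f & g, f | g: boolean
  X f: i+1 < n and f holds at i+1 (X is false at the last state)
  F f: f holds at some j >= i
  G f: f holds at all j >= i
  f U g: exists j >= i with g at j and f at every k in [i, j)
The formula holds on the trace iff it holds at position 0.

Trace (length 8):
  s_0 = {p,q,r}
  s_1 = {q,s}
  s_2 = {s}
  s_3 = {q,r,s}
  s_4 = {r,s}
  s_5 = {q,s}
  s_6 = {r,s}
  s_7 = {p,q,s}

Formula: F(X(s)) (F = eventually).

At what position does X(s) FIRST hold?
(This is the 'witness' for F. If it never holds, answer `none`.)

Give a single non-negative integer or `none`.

Answer: 0

Derivation:
s_0={p,q,r}: X(s)=True s=False
s_1={q,s}: X(s)=True s=True
s_2={s}: X(s)=True s=True
s_3={q,r,s}: X(s)=True s=True
s_4={r,s}: X(s)=True s=True
s_5={q,s}: X(s)=True s=True
s_6={r,s}: X(s)=True s=True
s_7={p,q,s}: X(s)=False s=True
F(X(s)) holds; first witness at position 0.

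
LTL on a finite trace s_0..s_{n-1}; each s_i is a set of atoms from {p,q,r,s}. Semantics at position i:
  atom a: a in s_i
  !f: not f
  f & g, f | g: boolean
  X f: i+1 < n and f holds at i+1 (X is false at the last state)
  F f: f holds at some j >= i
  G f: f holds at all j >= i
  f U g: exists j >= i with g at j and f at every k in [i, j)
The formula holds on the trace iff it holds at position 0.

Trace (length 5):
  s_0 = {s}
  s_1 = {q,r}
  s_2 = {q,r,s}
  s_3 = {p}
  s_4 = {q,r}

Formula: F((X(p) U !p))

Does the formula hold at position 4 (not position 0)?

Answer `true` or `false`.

Answer: true

Derivation:
s_0={s}: F((X(p) U !p))=True (X(p) U !p)=True X(p)=False p=False !p=True
s_1={q,r}: F((X(p) U !p))=True (X(p) U !p)=True X(p)=False p=False !p=True
s_2={q,r,s}: F((X(p) U !p))=True (X(p) U !p)=True X(p)=True p=False !p=True
s_3={p}: F((X(p) U !p))=True (X(p) U !p)=False X(p)=False p=True !p=False
s_4={q,r}: F((X(p) U !p))=True (X(p) U !p)=True X(p)=False p=False !p=True
Evaluating at position 4: result = True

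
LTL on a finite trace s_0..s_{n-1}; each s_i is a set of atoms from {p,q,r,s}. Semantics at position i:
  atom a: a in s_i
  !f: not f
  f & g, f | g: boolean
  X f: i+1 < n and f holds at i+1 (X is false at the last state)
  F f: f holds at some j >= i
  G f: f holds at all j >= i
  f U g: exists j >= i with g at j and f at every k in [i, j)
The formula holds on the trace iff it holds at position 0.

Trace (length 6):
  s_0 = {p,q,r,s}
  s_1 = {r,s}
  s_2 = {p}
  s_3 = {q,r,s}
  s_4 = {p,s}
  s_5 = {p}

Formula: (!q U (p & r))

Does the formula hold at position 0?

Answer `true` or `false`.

s_0={p,q,r,s}: (!q U (p & r))=True !q=False q=True (p & r)=True p=True r=True
s_1={r,s}: (!q U (p & r))=False !q=True q=False (p & r)=False p=False r=True
s_2={p}: (!q U (p & r))=False !q=True q=False (p & r)=False p=True r=False
s_3={q,r,s}: (!q U (p & r))=False !q=False q=True (p & r)=False p=False r=True
s_4={p,s}: (!q U (p & r))=False !q=True q=False (p & r)=False p=True r=False
s_5={p}: (!q U (p & r))=False !q=True q=False (p & r)=False p=True r=False

Answer: true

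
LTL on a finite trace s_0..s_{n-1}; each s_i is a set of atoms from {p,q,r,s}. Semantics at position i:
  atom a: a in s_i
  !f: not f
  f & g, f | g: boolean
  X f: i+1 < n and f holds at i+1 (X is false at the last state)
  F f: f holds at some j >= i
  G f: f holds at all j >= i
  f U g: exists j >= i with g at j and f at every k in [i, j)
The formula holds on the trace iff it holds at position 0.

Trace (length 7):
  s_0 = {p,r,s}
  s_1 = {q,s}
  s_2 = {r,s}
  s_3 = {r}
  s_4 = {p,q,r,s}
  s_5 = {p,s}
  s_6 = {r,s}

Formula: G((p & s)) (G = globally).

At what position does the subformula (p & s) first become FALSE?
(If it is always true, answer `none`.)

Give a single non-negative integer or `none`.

s_0={p,r,s}: (p & s)=True p=True s=True
s_1={q,s}: (p & s)=False p=False s=True
s_2={r,s}: (p & s)=False p=False s=True
s_3={r}: (p & s)=False p=False s=False
s_4={p,q,r,s}: (p & s)=True p=True s=True
s_5={p,s}: (p & s)=True p=True s=True
s_6={r,s}: (p & s)=False p=False s=True
G((p & s)) holds globally = False
First violation at position 1.

Answer: 1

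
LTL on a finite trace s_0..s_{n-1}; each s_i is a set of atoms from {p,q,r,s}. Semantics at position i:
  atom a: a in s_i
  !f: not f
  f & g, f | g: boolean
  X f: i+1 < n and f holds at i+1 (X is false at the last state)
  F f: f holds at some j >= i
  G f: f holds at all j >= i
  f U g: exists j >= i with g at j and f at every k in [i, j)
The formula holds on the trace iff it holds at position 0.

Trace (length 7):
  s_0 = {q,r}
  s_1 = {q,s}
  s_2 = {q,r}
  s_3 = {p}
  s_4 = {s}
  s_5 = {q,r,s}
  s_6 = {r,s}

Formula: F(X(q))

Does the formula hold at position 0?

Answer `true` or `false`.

Answer: true

Derivation:
s_0={q,r}: F(X(q))=True X(q)=True q=True
s_1={q,s}: F(X(q))=True X(q)=True q=True
s_2={q,r}: F(X(q))=True X(q)=False q=True
s_3={p}: F(X(q))=True X(q)=False q=False
s_4={s}: F(X(q))=True X(q)=True q=False
s_5={q,r,s}: F(X(q))=False X(q)=False q=True
s_6={r,s}: F(X(q))=False X(q)=False q=False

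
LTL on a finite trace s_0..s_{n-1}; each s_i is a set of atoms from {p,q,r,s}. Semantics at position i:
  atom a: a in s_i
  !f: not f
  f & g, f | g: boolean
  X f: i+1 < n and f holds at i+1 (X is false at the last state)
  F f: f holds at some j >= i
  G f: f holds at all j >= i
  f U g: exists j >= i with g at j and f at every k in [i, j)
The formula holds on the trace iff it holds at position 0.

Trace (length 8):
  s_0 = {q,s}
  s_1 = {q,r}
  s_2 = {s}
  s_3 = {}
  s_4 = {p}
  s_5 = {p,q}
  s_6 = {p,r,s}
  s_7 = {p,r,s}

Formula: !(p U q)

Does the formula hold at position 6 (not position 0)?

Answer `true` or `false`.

s_0={q,s}: !(p U q)=False (p U q)=True p=False q=True
s_1={q,r}: !(p U q)=False (p U q)=True p=False q=True
s_2={s}: !(p U q)=True (p U q)=False p=False q=False
s_3={}: !(p U q)=True (p U q)=False p=False q=False
s_4={p}: !(p U q)=False (p U q)=True p=True q=False
s_5={p,q}: !(p U q)=False (p U q)=True p=True q=True
s_6={p,r,s}: !(p U q)=True (p U q)=False p=True q=False
s_7={p,r,s}: !(p U q)=True (p U q)=False p=True q=False
Evaluating at position 6: result = True

Answer: true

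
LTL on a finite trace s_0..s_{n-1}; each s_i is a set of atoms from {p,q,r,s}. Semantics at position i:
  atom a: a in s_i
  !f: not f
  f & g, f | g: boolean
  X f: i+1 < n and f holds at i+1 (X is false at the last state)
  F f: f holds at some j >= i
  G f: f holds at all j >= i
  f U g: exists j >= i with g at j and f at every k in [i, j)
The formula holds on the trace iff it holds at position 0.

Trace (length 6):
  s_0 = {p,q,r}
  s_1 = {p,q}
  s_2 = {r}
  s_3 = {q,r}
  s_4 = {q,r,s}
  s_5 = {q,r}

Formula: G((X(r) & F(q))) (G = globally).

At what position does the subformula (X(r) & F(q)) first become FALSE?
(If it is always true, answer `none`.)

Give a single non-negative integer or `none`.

s_0={p,q,r}: (X(r) & F(q))=False X(r)=False r=True F(q)=True q=True
s_1={p,q}: (X(r) & F(q))=True X(r)=True r=False F(q)=True q=True
s_2={r}: (X(r) & F(q))=True X(r)=True r=True F(q)=True q=False
s_3={q,r}: (X(r) & F(q))=True X(r)=True r=True F(q)=True q=True
s_4={q,r,s}: (X(r) & F(q))=True X(r)=True r=True F(q)=True q=True
s_5={q,r}: (X(r) & F(q))=False X(r)=False r=True F(q)=True q=True
G((X(r) & F(q))) holds globally = False
First violation at position 0.

Answer: 0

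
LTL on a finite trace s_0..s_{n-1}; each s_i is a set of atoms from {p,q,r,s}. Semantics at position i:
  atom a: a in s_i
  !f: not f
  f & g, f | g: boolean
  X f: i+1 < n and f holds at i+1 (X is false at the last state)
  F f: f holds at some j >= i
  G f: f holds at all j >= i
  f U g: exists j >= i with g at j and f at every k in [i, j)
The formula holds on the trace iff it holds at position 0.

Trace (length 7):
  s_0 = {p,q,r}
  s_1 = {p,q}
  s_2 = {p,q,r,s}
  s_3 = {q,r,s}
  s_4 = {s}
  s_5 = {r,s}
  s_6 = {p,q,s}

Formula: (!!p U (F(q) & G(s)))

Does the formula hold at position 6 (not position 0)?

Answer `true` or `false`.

s_0={p,q,r}: (!!p U (F(q) & G(s)))=True !!p=True !p=False p=True (F(q) & G(s))=False F(q)=True q=True G(s)=False s=False
s_1={p,q}: (!!p U (F(q) & G(s)))=True !!p=True !p=False p=True (F(q) & G(s))=False F(q)=True q=True G(s)=False s=False
s_2={p,q,r,s}: (!!p U (F(q) & G(s)))=True !!p=True !p=False p=True (F(q) & G(s))=True F(q)=True q=True G(s)=True s=True
s_3={q,r,s}: (!!p U (F(q) & G(s)))=True !!p=False !p=True p=False (F(q) & G(s))=True F(q)=True q=True G(s)=True s=True
s_4={s}: (!!p U (F(q) & G(s)))=True !!p=False !p=True p=False (F(q) & G(s))=True F(q)=True q=False G(s)=True s=True
s_5={r,s}: (!!p U (F(q) & G(s)))=True !!p=False !p=True p=False (F(q) & G(s))=True F(q)=True q=False G(s)=True s=True
s_6={p,q,s}: (!!p U (F(q) & G(s)))=True !!p=True !p=False p=True (F(q) & G(s))=True F(q)=True q=True G(s)=True s=True
Evaluating at position 6: result = True

Answer: true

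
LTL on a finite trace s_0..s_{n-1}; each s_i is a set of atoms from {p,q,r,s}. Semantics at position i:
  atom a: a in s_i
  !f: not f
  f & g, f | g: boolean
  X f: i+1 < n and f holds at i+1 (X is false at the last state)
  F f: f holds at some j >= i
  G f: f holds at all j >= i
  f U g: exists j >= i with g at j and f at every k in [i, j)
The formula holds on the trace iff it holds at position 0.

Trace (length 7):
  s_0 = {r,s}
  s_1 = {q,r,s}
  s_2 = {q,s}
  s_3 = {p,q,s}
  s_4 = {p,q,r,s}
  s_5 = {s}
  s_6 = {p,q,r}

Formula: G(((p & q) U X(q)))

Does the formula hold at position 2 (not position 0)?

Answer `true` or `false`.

s_0={r,s}: G(((p & q) U X(q)))=False ((p & q) U X(q))=True (p & q)=False p=False q=False X(q)=True
s_1={q,r,s}: G(((p & q) U X(q)))=False ((p & q) U X(q))=True (p & q)=False p=False q=True X(q)=True
s_2={q,s}: G(((p & q) U X(q)))=False ((p & q) U X(q))=True (p & q)=False p=False q=True X(q)=True
s_3={p,q,s}: G(((p & q) U X(q)))=False ((p & q) U X(q))=True (p & q)=True p=True q=True X(q)=True
s_4={p,q,r,s}: G(((p & q) U X(q)))=False ((p & q) U X(q))=True (p & q)=True p=True q=True X(q)=False
s_5={s}: G(((p & q) U X(q)))=False ((p & q) U X(q))=True (p & q)=False p=False q=False X(q)=True
s_6={p,q,r}: G(((p & q) U X(q)))=False ((p & q) U X(q))=False (p & q)=True p=True q=True X(q)=False
Evaluating at position 2: result = False

Answer: false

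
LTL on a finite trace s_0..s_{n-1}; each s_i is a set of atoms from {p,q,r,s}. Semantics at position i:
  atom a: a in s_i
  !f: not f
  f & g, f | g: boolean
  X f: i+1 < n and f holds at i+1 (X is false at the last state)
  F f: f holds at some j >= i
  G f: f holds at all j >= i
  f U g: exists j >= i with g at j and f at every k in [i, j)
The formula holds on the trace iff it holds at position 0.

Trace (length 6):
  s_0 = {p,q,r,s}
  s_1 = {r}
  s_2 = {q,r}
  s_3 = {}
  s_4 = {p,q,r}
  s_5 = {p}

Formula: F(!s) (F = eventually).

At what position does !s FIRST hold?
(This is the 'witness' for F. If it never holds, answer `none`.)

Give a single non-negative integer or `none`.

Answer: 1

Derivation:
s_0={p,q,r,s}: !s=False s=True
s_1={r}: !s=True s=False
s_2={q,r}: !s=True s=False
s_3={}: !s=True s=False
s_4={p,q,r}: !s=True s=False
s_5={p}: !s=True s=False
F(!s) holds; first witness at position 1.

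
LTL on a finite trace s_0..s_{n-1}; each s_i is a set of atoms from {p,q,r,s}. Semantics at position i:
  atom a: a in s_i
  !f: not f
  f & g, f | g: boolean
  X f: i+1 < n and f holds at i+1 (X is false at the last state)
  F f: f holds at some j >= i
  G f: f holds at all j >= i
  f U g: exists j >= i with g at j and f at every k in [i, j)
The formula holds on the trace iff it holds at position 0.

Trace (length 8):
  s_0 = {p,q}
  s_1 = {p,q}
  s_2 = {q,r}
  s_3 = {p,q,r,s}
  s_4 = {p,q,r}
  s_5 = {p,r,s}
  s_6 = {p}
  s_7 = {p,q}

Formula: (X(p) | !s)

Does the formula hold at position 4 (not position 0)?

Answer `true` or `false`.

s_0={p,q}: (X(p) | !s)=True X(p)=True p=True !s=True s=False
s_1={p,q}: (X(p) | !s)=True X(p)=False p=True !s=True s=False
s_2={q,r}: (X(p) | !s)=True X(p)=True p=False !s=True s=False
s_3={p,q,r,s}: (X(p) | !s)=True X(p)=True p=True !s=False s=True
s_4={p,q,r}: (X(p) | !s)=True X(p)=True p=True !s=True s=False
s_5={p,r,s}: (X(p) | !s)=True X(p)=True p=True !s=False s=True
s_6={p}: (X(p) | !s)=True X(p)=True p=True !s=True s=False
s_7={p,q}: (X(p) | !s)=True X(p)=False p=True !s=True s=False
Evaluating at position 4: result = True

Answer: true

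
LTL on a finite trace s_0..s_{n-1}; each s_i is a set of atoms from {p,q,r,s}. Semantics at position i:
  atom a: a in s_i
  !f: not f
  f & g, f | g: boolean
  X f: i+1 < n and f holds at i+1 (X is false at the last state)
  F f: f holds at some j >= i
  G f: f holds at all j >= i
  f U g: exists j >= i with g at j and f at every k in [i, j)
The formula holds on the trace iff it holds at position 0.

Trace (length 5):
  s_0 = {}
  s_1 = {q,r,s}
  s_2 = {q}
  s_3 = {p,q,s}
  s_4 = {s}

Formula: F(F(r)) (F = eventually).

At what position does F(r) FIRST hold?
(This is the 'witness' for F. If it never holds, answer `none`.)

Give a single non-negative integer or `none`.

s_0={}: F(r)=True r=False
s_1={q,r,s}: F(r)=True r=True
s_2={q}: F(r)=False r=False
s_3={p,q,s}: F(r)=False r=False
s_4={s}: F(r)=False r=False
F(F(r)) holds; first witness at position 0.

Answer: 0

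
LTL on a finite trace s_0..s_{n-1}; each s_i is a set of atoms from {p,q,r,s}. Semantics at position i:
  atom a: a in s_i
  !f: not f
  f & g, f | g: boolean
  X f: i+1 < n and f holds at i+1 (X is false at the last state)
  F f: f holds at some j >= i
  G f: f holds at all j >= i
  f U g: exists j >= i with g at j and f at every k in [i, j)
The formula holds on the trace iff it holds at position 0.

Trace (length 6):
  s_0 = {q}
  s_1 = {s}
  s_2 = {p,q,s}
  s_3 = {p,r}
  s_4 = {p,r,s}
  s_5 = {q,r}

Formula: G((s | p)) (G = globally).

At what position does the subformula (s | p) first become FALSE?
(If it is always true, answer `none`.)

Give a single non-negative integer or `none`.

s_0={q}: (s | p)=False s=False p=False
s_1={s}: (s | p)=True s=True p=False
s_2={p,q,s}: (s | p)=True s=True p=True
s_3={p,r}: (s | p)=True s=False p=True
s_4={p,r,s}: (s | p)=True s=True p=True
s_5={q,r}: (s | p)=False s=False p=False
G((s | p)) holds globally = False
First violation at position 0.

Answer: 0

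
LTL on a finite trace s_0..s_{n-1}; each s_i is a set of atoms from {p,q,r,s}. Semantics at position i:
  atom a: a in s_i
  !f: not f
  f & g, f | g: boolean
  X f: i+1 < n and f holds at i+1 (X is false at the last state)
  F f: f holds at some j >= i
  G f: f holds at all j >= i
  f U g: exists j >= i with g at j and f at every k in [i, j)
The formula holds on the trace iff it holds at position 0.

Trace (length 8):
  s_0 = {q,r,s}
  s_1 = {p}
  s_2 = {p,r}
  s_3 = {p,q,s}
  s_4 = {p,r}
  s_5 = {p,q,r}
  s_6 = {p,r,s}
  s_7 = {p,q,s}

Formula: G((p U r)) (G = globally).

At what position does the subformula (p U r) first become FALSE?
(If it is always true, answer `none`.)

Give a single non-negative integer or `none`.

s_0={q,r,s}: (p U r)=True p=False r=True
s_1={p}: (p U r)=True p=True r=False
s_2={p,r}: (p U r)=True p=True r=True
s_3={p,q,s}: (p U r)=True p=True r=False
s_4={p,r}: (p U r)=True p=True r=True
s_5={p,q,r}: (p U r)=True p=True r=True
s_6={p,r,s}: (p U r)=True p=True r=True
s_7={p,q,s}: (p U r)=False p=True r=False
G((p U r)) holds globally = False
First violation at position 7.

Answer: 7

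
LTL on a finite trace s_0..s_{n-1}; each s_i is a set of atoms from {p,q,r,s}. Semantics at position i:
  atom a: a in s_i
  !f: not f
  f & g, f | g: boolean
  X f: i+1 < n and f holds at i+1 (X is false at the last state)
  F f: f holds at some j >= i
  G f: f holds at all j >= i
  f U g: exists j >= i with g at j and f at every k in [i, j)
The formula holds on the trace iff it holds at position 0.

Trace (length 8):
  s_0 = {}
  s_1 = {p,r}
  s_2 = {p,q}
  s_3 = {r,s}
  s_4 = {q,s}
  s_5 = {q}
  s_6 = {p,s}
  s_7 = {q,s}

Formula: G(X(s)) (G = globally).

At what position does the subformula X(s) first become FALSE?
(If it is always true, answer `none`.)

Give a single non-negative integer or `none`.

s_0={}: X(s)=False s=False
s_1={p,r}: X(s)=False s=False
s_2={p,q}: X(s)=True s=False
s_3={r,s}: X(s)=True s=True
s_4={q,s}: X(s)=False s=True
s_5={q}: X(s)=True s=False
s_6={p,s}: X(s)=True s=True
s_7={q,s}: X(s)=False s=True
G(X(s)) holds globally = False
First violation at position 0.

Answer: 0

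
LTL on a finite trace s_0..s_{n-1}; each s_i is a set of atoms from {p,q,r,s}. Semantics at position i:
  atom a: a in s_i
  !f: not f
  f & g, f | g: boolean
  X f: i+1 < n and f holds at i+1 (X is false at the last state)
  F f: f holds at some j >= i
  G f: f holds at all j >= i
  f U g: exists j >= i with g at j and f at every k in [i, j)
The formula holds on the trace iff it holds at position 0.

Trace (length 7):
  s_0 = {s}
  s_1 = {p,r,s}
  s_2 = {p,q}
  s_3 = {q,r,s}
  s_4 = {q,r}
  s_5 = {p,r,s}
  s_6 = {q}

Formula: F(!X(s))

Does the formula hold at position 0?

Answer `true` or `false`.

Answer: true

Derivation:
s_0={s}: F(!X(s))=True !X(s)=False X(s)=True s=True
s_1={p,r,s}: F(!X(s))=True !X(s)=True X(s)=False s=True
s_2={p,q}: F(!X(s))=True !X(s)=False X(s)=True s=False
s_3={q,r,s}: F(!X(s))=True !X(s)=True X(s)=False s=True
s_4={q,r}: F(!X(s))=True !X(s)=False X(s)=True s=False
s_5={p,r,s}: F(!X(s))=True !X(s)=True X(s)=False s=True
s_6={q}: F(!X(s))=True !X(s)=True X(s)=False s=False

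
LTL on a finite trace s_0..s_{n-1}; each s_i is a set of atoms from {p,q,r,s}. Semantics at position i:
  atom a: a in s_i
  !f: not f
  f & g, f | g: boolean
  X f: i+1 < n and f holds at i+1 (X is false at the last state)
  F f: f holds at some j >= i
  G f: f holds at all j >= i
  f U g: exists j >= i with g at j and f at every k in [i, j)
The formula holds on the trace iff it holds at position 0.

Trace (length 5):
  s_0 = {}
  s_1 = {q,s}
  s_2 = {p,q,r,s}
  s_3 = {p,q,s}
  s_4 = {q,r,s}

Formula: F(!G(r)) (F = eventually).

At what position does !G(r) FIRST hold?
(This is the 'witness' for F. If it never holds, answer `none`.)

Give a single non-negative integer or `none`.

Answer: 0

Derivation:
s_0={}: !G(r)=True G(r)=False r=False
s_1={q,s}: !G(r)=True G(r)=False r=False
s_2={p,q,r,s}: !G(r)=True G(r)=False r=True
s_3={p,q,s}: !G(r)=True G(r)=False r=False
s_4={q,r,s}: !G(r)=False G(r)=True r=True
F(!G(r)) holds; first witness at position 0.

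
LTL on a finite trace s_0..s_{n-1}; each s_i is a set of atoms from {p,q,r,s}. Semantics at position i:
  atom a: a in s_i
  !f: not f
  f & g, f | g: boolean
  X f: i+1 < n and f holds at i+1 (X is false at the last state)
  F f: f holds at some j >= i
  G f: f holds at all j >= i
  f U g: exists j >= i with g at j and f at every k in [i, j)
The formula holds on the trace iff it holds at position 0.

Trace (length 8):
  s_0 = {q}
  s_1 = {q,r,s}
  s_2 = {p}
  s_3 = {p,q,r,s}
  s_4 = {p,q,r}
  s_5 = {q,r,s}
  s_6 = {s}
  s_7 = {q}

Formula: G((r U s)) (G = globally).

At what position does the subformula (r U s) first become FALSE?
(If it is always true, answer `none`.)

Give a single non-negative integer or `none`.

s_0={q}: (r U s)=False r=False s=False
s_1={q,r,s}: (r U s)=True r=True s=True
s_2={p}: (r U s)=False r=False s=False
s_3={p,q,r,s}: (r U s)=True r=True s=True
s_4={p,q,r}: (r U s)=True r=True s=False
s_5={q,r,s}: (r U s)=True r=True s=True
s_6={s}: (r U s)=True r=False s=True
s_7={q}: (r U s)=False r=False s=False
G((r U s)) holds globally = False
First violation at position 0.

Answer: 0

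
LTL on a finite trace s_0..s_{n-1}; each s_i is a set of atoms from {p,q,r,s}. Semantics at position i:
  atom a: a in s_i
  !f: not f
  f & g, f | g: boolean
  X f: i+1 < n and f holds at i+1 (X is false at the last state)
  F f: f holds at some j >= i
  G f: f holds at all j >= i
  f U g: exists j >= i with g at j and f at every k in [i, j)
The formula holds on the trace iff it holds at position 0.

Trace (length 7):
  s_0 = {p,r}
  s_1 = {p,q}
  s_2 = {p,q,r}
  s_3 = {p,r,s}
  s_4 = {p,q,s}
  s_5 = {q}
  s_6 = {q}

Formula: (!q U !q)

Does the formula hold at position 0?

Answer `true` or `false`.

s_0={p,r}: (!q U !q)=True !q=True q=False
s_1={p,q}: (!q U !q)=False !q=False q=True
s_2={p,q,r}: (!q U !q)=False !q=False q=True
s_3={p,r,s}: (!q U !q)=True !q=True q=False
s_4={p,q,s}: (!q U !q)=False !q=False q=True
s_5={q}: (!q U !q)=False !q=False q=True
s_6={q}: (!q U !q)=False !q=False q=True

Answer: true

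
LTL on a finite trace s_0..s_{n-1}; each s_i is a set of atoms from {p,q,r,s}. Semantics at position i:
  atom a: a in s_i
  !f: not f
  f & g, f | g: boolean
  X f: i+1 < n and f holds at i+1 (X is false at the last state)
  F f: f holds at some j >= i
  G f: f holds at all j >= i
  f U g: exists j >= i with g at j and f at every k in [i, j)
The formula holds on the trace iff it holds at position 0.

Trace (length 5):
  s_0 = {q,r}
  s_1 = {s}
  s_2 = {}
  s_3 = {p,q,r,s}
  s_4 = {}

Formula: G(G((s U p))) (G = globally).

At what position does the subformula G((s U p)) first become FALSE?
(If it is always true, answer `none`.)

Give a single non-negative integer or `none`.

Answer: 0

Derivation:
s_0={q,r}: G((s U p))=False (s U p)=False s=False p=False
s_1={s}: G((s U p))=False (s U p)=False s=True p=False
s_2={}: G((s U p))=False (s U p)=False s=False p=False
s_3={p,q,r,s}: G((s U p))=False (s U p)=True s=True p=True
s_4={}: G((s U p))=False (s U p)=False s=False p=False
G(G((s U p))) holds globally = False
First violation at position 0.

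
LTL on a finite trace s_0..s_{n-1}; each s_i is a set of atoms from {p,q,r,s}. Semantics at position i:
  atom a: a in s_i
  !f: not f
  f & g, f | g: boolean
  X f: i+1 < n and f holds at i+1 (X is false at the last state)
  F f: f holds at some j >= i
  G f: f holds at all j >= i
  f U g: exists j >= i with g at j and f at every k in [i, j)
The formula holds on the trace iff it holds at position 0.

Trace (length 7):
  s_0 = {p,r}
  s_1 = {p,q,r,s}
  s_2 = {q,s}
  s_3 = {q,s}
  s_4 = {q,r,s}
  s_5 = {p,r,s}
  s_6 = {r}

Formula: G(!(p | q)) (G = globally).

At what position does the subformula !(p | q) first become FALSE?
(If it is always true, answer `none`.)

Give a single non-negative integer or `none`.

Answer: 0

Derivation:
s_0={p,r}: !(p | q)=False (p | q)=True p=True q=False
s_1={p,q,r,s}: !(p | q)=False (p | q)=True p=True q=True
s_2={q,s}: !(p | q)=False (p | q)=True p=False q=True
s_3={q,s}: !(p | q)=False (p | q)=True p=False q=True
s_4={q,r,s}: !(p | q)=False (p | q)=True p=False q=True
s_5={p,r,s}: !(p | q)=False (p | q)=True p=True q=False
s_6={r}: !(p | q)=True (p | q)=False p=False q=False
G(!(p | q)) holds globally = False
First violation at position 0.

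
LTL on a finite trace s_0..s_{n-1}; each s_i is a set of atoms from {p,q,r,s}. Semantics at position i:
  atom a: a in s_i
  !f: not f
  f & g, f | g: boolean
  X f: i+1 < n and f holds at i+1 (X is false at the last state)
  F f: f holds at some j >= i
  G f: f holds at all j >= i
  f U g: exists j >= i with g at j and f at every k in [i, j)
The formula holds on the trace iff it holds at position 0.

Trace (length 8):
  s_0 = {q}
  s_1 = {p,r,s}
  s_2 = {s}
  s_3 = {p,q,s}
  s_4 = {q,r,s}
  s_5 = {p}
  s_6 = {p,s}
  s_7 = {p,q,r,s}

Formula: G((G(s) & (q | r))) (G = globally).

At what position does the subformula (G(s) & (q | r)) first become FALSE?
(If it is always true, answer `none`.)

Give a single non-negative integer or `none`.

s_0={q}: (G(s) & (q | r))=False G(s)=False s=False (q | r)=True q=True r=False
s_1={p,r,s}: (G(s) & (q | r))=False G(s)=False s=True (q | r)=True q=False r=True
s_2={s}: (G(s) & (q | r))=False G(s)=False s=True (q | r)=False q=False r=False
s_3={p,q,s}: (G(s) & (q | r))=False G(s)=False s=True (q | r)=True q=True r=False
s_4={q,r,s}: (G(s) & (q | r))=False G(s)=False s=True (q | r)=True q=True r=True
s_5={p}: (G(s) & (q | r))=False G(s)=False s=False (q | r)=False q=False r=False
s_6={p,s}: (G(s) & (q | r))=False G(s)=True s=True (q | r)=False q=False r=False
s_7={p,q,r,s}: (G(s) & (q | r))=True G(s)=True s=True (q | r)=True q=True r=True
G((G(s) & (q | r))) holds globally = False
First violation at position 0.

Answer: 0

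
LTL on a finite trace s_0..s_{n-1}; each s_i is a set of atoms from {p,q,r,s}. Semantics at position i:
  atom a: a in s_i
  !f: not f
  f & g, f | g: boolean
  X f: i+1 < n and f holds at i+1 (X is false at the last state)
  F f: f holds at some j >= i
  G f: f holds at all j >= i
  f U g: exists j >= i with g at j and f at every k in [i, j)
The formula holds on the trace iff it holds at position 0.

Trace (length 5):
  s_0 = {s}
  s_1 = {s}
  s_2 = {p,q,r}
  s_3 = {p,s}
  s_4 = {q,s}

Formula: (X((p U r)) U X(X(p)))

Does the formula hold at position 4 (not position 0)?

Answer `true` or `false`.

s_0={s}: (X((p U r)) U X(X(p)))=True X((p U r))=False (p U r)=False p=False r=False X(X(p))=True X(p)=False
s_1={s}: (X((p U r)) U X(X(p)))=True X((p U r))=True (p U r)=False p=False r=False X(X(p))=True X(p)=True
s_2={p,q,r}: (X((p U r)) U X(X(p)))=False X((p U r))=False (p U r)=True p=True r=True X(X(p))=False X(p)=True
s_3={p,s}: (X((p U r)) U X(X(p)))=False X((p U r))=False (p U r)=False p=True r=False X(X(p))=False X(p)=False
s_4={q,s}: (X((p U r)) U X(X(p)))=False X((p U r))=False (p U r)=False p=False r=False X(X(p))=False X(p)=False
Evaluating at position 4: result = False

Answer: false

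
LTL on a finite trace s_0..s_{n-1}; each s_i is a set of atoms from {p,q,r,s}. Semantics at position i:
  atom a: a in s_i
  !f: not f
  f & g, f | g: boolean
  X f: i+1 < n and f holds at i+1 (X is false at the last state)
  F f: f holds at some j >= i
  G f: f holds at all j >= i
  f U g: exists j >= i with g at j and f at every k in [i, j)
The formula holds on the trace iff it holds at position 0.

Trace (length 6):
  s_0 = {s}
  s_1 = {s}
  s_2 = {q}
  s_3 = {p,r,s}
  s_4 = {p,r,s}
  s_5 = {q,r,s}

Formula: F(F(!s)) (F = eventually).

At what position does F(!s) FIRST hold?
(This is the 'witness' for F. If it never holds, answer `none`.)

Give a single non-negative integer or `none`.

Answer: 0

Derivation:
s_0={s}: F(!s)=True !s=False s=True
s_1={s}: F(!s)=True !s=False s=True
s_2={q}: F(!s)=True !s=True s=False
s_3={p,r,s}: F(!s)=False !s=False s=True
s_4={p,r,s}: F(!s)=False !s=False s=True
s_5={q,r,s}: F(!s)=False !s=False s=True
F(F(!s)) holds; first witness at position 0.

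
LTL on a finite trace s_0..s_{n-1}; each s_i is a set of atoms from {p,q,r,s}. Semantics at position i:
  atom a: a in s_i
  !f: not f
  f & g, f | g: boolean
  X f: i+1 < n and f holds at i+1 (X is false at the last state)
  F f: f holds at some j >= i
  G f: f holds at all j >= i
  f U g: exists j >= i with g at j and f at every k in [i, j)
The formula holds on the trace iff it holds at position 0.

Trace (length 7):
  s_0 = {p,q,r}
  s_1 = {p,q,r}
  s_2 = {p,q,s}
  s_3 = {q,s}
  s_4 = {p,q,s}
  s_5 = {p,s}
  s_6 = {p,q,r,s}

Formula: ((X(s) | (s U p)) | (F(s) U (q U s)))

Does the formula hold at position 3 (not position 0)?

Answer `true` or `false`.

s_0={p,q,r}: ((X(s) | (s U p)) | (F(s) U (q U s)))=True (X(s) | (s U p))=True X(s)=False s=False (s U p)=True p=True (F(s) U (q U s))=True F(s)=True (q U s)=True q=True
s_1={p,q,r}: ((X(s) | (s U p)) | (F(s) U (q U s)))=True (X(s) | (s U p))=True X(s)=True s=False (s U p)=True p=True (F(s) U (q U s))=True F(s)=True (q U s)=True q=True
s_2={p,q,s}: ((X(s) | (s U p)) | (F(s) U (q U s)))=True (X(s) | (s U p))=True X(s)=True s=True (s U p)=True p=True (F(s) U (q U s))=True F(s)=True (q U s)=True q=True
s_3={q,s}: ((X(s) | (s U p)) | (F(s) U (q U s)))=True (X(s) | (s U p))=True X(s)=True s=True (s U p)=True p=False (F(s) U (q U s))=True F(s)=True (q U s)=True q=True
s_4={p,q,s}: ((X(s) | (s U p)) | (F(s) U (q U s)))=True (X(s) | (s U p))=True X(s)=True s=True (s U p)=True p=True (F(s) U (q U s))=True F(s)=True (q U s)=True q=True
s_5={p,s}: ((X(s) | (s U p)) | (F(s) U (q U s)))=True (X(s) | (s U p))=True X(s)=True s=True (s U p)=True p=True (F(s) U (q U s))=True F(s)=True (q U s)=True q=False
s_6={p,q,r,s}: ((X(s) | (s U p)) | (F(s) U (q U s)))=True (X(s) | (s U p))=True X(s)=False s=True (s U p)=True p=True (F(s) U (q U s))=True F(s)=True (q U s)=True q=True
Evaluating at position 3: result = True

Answer: true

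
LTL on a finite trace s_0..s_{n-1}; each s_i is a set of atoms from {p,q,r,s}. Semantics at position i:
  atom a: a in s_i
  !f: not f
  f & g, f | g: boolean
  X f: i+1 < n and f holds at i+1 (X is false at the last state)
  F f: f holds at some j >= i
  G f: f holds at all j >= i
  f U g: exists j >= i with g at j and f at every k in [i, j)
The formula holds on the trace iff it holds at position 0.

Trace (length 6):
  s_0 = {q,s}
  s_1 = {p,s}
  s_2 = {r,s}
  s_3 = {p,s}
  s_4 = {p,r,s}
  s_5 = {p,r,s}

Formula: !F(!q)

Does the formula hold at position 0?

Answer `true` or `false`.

s_0={q,s}: !F(!q)=False F(!q)=True !q=False q=True
s_1={p,s}: !F(!q)=False F(!q)=True !q=True q=False
s_2={r,s}: !F(!q)=False F(!q)=True !q=True q=False
s_3={p,s}: !F(!q)=False F(!q)=True !q=True q=False
s_4={p,r,s}: !F(!q)=False F(!q)=True !q=True q=False
s_5={p,r,s}: !F(!q)=False F(!q)=True !q=True q=False

Answer: false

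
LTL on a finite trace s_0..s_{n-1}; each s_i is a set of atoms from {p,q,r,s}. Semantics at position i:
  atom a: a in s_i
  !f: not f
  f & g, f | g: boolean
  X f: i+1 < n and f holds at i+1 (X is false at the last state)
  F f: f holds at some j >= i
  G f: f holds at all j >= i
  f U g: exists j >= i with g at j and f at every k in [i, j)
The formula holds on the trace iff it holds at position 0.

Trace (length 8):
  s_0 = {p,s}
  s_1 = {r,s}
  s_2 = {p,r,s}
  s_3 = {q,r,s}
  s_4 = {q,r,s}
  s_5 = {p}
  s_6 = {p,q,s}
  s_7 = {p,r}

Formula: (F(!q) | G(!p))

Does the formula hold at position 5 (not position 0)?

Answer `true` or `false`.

Answer: true

Derivation:
s_0={p,s}: (F(!q) | G(!p))=True F(!q)=True !q=True q=False G(!p)=False !p=False p=True
s_1={r,s}: (F(!q) | G(!p))=True F(!q)=True !q=True q=False G(!p)=False !p=True p=False
s_2={p,r,s}: (F(!q) | G(!p))=True F(!q)=True !q=True q=False G(!p)=False !p=False p=True
s_3={q,r,s}: (F(!q) | G(!p))=True F(!q)=True !q=False q=True G(!p)=False !p=True p=False
s_4={q,r,s}: (F(!q) | G(!p))=True F(!q)=True !q=False q=True G(!p)=False !p=True p=False
s_5={p}: (F(!q) | G(!p))=True F(!q)=True !q=True q=False G(!p)=False !p=False p=True
s_6={p,q,s}: (F(!q) | G(!p))=True F(!q)=True !q=False q=True G(!p)=False !p=False p=True
s_7={p,r}: (F(!q) | G(!p))=True F(!q)=True !q=True q=False G(!p)=False !p=False p=True
Evaluating at position 5: result = True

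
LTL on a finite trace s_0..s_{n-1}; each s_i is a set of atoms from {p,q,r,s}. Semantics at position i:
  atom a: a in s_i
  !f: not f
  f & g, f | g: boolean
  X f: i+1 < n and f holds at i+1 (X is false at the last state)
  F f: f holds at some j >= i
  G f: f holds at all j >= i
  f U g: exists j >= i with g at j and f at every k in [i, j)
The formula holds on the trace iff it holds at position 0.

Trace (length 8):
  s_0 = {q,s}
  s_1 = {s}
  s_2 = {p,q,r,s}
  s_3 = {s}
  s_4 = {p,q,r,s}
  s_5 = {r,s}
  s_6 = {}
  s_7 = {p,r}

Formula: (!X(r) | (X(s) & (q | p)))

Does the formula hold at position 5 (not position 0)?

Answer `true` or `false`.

s_0={q,s}: (!X(r) | (X(s) & (q | p)))=True !X(r)=True X(r)=False r=False (X(s) & (q | p))=True X(s)=True s=True (q | p)=True q=True p=False
s_1={s}: (!X(r) | (X(s) & (q | p)))=False !X(r)=False X(r)=True r=False (X(s) & (q | p))=False X(s)=True s=True (q | p)=False q=False p=False
s_2={p,q,r,s}: (!X(r) | (X(s) & (q | p)))=True !X(r)=True X(r)=False r=True (X(s) & (q | p))=True X(s)=True s=True (q | p)=True q=True p=True
s_3={s}: (!X(r) | (X(s) & (q | p)))=False !X(r)=False X(r)=True r=False (X(s) & (q | p))=False X(s)=True s=True (q | p)=False q=False p=False
s_4={p,q,r,s}: (!X(r) | (X(s) & (q | p)))=True !X(r)=False X(r)=True r=True (X(s) & (q | p))=True X(s)=True s=True (q | p)=True q=True p=True
s_5={r,s}: (!X(r) | (X(s) & (q | p)))=True !X(r)=True X(r)=False r=True (X(s) & (q | p))=False X(s)=False s=True (q | p)=False q=False p=False
s_6={}: (!X(r) | (X(s) & (q | p)))=False !X(r)=False X(r)=True r=False (X(s) & (q | p))=False X(s)=False s=False (q | p)=False q=False p=False
s_7={p,r}: (!X(r) | (X(s) & (q | p)))=True !X(r)=True X(r)=False r=True (X(s) & (q | p))=False X(s)=False s=False (q | p)=True q=False p=True
Evaluating at position 5: result = True

Answer: true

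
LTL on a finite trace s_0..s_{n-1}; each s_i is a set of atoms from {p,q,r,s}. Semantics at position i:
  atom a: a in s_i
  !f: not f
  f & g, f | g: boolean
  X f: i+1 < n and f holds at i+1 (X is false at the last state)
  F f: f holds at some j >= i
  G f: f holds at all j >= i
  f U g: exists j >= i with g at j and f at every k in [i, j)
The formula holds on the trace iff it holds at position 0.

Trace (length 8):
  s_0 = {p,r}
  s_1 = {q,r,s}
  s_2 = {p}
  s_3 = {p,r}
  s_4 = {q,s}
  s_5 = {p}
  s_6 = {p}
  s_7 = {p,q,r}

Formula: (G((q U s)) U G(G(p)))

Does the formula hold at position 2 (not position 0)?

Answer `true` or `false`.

Answer: false

Derivation:
s_0={p,r}: (G((q U s)) U G(G(p)))=False G((q U s))=False (q U s)=False q=False s=False G(G(p))=False G(p)=False p=True
s_1={q,r,s}: (G((q U s)) U G(G(p)))=False G((q U s))=False (q U s)=True q=True s=True G(G(p))=False G(p)=False p=False
s_2={p}: (G((q U s)) U G(G(p)))=False G((q U s))=False (q U s)=False q=False s=False G(G(p))=False G(p)=False p=True
s_3={p,r}: (G((q U s)) U G(G(p)))=False G((q U s))=False (q U s)=False q=False s=False G(G(p))=False G(p)=False p=True
s_4={q,s}: (G((q U s)) U G(G(p)))=False G((q U s))=False (q U s)=True q=True s=True G(G(p))=False G(p)=False p=False
s_5={p}: (G((q U s)) U G(G(p)))=True G((q U s))=False (q U s)=False q=False s=False G(G(p))=True G(p)=True p=True
s_6={p}: (G((q U s)) U G(G(p)))=True G((q U s))=False (q U s)=False q=False s=False G(G(p))=True G(p)=True p=True
s_7={p,q,r}: (G((q U s)) U G(G(p)))=True G((q U s))=False (q U s)=False q=True s=False G(G(p))=True G(p)=True p=True
Evaluating at position 2: result = False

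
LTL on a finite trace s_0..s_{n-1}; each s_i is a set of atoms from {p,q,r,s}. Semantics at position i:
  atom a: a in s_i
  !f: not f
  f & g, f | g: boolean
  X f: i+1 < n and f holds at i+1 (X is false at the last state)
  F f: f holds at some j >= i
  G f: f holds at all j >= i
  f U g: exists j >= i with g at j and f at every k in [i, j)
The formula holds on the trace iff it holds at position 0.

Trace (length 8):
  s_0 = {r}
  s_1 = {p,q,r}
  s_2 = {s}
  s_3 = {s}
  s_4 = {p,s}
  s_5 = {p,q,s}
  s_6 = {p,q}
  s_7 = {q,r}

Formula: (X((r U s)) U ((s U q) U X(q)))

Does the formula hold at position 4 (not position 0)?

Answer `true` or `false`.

Answer: true

Derivation:
s_0={r}: (X((r U s)) U ((s U q) U X(q)))=True X((r U s))=True (r U s)=True r=True s=False ((s U q) U X(q))=True (s U q)=False q=False X(q)=True
s_1={p,q,r}: (X((r U s)) U ((s U q) U X(q)))=True X((r U s))=True (r U s)=True r=True s=False ((s U q) U X(q))=True (s U q)=True q=True X(q)=False
s_2={s}: (X((r U s)) U ((s U q) U X(q)))=True X((r U s))=True (r U s)=True r=False s=True ((s U q) U X(q))=True (s U q)=True q=False X(q)=False
s_3={s}: (X((r U s)) U ((s U q) U X(q)))=True X((r U s))=True (r U s)=True r=False s=True ((s U q) U X(q))=True (s U q)=True q=False X(q)=False
s_4={p,s}: (X((r U s)) U ((s U q) U X(q)))=True X((r U s))=True (r U s)=True r=False s=True ((s U q) U X(q))=True (s U q)=True q=False X(q)=True
s_5={p,q,s}: (X((r U s)) U ((s U q) U X(q)))=True X((r U s))=False (r U s)=True r=False s=True ((s U q) U X(q))=True (s U q)=True q=True X(q)=True
s_6={p,q}: (X((r U s)) U ((s U q) U X(q)))=True X((r U s))=False (r U s)=False r=False s=False ((s U q) U X(q))=True (s U q)=True q=True X(q)=True
s_7={q,r}: (X((r U s)) U ((s U q) U X(q)))=False X((r U s))=False (r U s)=False r=True s=False ((s U q) U X(q))=False (s U q)=True q=True X(q)=False
Evaluating at position 4: result = True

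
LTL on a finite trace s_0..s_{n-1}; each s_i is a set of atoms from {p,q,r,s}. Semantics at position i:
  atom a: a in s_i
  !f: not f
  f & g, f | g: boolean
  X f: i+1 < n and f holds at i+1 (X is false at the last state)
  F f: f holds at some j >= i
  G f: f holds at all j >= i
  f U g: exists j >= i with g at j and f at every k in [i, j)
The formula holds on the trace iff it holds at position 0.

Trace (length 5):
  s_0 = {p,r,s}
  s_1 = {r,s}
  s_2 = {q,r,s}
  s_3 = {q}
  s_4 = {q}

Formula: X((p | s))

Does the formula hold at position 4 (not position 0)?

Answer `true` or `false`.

Answer: false

Derivation:
s_0={p,r,s}: X((p | s))=True (p | s)=True p=True s=True
s_1={r,s}: X((p | s))=True (p | s)=True p=False s=True
s_2={q,r,s}: X((p | s))=False (p | s)=True p=False s=True
s_3={q}: X((p | s))=False (p | s)=False p=False s=False
s_4={q}: X((p | s))=False (p | s)=False p=False s=False
Evaluating at position 4: result = False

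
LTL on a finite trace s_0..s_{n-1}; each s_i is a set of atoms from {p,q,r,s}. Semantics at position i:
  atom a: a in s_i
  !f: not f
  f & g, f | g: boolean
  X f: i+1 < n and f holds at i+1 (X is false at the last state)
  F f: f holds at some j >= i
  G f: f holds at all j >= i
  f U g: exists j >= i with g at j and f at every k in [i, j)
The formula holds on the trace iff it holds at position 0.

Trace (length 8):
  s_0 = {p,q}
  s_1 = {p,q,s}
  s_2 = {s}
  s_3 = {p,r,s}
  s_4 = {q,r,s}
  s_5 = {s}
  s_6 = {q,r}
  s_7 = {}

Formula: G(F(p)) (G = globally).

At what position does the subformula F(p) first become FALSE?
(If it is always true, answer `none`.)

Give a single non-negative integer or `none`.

Answer: 4

Derivation:
s_0={p,q}: F(p)=True p=True
s_1={p,q,s}: F(p)=True p=True
s_2={s}: F(p)=True p=False
s_3={p,r,s}: F(p)=True p=True
s_4={q,r,s}: F(p)=False p=False
s_5={s}: F(p)=False p=False
s_6={q,r}: F(p)=False p=False
s_7={}: F(p)=False p=False
G(F(p)) holds globally = False
First violation at position 4.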